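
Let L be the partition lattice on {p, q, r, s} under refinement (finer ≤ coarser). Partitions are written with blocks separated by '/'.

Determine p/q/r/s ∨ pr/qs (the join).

Common upper bounds of {p/q/r/s, pr/qs}: pqrs, pr/qs.
The least among these is pr/qs.

pr/qs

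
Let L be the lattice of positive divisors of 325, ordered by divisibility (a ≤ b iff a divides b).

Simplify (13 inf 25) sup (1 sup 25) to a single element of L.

25

13 ∧ 25 = 1
1 ∨ 25 = 25
1 ∨ 25 = 25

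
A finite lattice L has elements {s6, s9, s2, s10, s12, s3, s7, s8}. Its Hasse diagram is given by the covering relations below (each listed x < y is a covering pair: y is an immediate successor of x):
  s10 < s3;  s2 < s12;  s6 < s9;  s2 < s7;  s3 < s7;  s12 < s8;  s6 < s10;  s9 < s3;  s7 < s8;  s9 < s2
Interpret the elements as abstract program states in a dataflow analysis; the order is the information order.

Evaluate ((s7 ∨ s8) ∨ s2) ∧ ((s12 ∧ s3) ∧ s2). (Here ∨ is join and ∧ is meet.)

s9

s7 ∨ s8 = s8
s8 ∨ s2 = s8
s12 ∧ s3 = s9
s9 ∧ s2 = s9
s8 ∧ s9 = s9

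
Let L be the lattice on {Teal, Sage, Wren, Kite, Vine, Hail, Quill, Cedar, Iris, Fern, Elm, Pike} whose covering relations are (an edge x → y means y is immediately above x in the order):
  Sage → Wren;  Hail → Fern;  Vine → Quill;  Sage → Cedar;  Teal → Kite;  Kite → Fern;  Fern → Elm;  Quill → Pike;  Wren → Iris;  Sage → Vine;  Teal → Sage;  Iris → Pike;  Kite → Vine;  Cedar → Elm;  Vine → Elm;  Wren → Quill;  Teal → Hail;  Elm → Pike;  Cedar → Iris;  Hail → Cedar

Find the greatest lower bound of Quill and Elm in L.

Common lower bounds of {Quill, Elm}: Kite, Sage, Teal, Vine.
The greatest among these is Vine.

Vine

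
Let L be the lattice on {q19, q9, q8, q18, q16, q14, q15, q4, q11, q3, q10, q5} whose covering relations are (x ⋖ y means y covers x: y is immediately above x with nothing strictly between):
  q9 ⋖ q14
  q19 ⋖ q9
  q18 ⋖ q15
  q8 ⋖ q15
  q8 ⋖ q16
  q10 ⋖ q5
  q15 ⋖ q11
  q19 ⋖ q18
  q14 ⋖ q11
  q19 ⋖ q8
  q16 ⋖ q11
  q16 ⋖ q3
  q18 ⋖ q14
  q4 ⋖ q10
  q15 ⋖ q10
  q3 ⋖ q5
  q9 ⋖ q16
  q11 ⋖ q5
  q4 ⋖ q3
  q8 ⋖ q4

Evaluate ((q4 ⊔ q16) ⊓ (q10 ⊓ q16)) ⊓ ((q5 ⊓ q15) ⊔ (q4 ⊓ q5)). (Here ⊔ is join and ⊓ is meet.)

q4 ∨ q16 = q3
q10 ∧ q16 = q8
q3 ∧ q8 = q8
q5 ∧ q15 = q15
q4 ∧ q5 = q4
q15 ∨ q4 = q10
q8 ∧ q10 = q8

q8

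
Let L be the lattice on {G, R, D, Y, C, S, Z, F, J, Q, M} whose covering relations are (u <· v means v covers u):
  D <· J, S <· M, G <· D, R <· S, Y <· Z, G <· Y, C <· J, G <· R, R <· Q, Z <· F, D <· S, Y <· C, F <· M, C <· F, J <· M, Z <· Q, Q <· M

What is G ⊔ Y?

Y

Common upper bounds of {G, Y}: C, F, J, M, Q, Y, Z.
The least among these is Y.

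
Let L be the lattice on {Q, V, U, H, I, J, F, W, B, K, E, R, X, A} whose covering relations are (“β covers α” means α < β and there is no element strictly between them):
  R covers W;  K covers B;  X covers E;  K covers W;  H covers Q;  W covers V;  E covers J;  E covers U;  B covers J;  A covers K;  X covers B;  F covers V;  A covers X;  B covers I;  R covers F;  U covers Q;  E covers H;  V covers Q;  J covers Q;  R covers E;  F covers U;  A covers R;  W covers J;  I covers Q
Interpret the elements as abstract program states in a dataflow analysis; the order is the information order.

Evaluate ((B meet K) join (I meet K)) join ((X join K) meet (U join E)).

B ∧ K = B
I ∧ K = I
B ∨ I = B
X ∨ K = A
U ∨ E = E
A ∧ E = E
B ∨ E = X

X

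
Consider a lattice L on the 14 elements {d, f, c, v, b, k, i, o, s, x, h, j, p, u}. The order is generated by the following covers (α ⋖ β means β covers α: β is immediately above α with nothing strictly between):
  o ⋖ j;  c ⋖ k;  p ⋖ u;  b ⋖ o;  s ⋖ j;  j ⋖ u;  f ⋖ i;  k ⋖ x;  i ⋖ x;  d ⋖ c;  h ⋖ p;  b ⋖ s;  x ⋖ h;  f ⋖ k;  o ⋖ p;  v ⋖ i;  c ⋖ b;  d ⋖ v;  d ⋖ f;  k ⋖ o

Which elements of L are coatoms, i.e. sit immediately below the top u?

The coatoms are exactly the elements covered by u: j, p.

j, p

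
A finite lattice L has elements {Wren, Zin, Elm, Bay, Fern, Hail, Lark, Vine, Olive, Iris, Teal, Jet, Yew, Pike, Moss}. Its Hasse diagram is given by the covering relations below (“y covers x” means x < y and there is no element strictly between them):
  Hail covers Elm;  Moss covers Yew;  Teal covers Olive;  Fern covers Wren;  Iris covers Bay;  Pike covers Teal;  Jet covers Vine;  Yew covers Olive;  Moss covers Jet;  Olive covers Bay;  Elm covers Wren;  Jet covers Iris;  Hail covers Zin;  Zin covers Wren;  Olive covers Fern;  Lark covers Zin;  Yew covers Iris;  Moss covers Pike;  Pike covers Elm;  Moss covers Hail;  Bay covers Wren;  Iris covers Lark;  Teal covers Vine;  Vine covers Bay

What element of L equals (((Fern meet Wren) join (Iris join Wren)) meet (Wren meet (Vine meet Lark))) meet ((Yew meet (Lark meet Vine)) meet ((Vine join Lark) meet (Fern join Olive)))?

Fern ∧ Wren = Wren
Iris ∨ Wren = Iris
Wren ∨ Iris = Iris
Vine ∧ Lark = Wren
Wren ∧ Wren = Wren
Iris ∧ Wren = Wren
Lark ∧ Vine = Wren
Yew ∧ Wren = Wren
Vine ∨ Lark = Jet
Fern ∨ Olive = Olive
Jet ∧ Olive = Bay
Wren ∧ Bay = Wren
Wren ∧ Wren = Wren

Wren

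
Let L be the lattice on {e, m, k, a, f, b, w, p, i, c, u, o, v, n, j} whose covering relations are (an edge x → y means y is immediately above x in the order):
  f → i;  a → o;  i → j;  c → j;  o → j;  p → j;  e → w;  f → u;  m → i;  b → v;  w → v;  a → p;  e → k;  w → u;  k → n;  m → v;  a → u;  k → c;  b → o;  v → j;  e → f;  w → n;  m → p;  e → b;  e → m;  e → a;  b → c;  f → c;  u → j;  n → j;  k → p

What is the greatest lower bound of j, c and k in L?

Common lower bounds of {j, c, k}: e, k.
The greatest among these is k.

k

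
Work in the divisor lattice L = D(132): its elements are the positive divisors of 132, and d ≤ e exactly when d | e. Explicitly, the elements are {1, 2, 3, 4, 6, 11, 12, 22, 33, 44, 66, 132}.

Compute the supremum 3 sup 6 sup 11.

In the divisibility order, the join is the least common multiple: lcm(3, 6, 11) = 66.

66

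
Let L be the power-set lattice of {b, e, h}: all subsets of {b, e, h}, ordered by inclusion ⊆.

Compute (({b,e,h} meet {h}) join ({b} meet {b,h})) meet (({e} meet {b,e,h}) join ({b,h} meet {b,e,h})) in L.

{b,h}

{b,e,h} ∧ {h} = {h}
{b} ∧ {b,h} = {b}
{h} ∨ {b} = {b,h}
{e} ∧ {b,e,h} = {e}
{b,h} ∧ {b,e,h} = {b,h}
{e} ∨ {b,h} = {b,e,h}
{b,h} ∧ {b,e,h} = {b,h}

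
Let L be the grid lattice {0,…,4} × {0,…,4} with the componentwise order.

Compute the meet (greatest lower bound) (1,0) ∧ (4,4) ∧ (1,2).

(1,0)

In a product of chains, the meet is componentwise min, giving (1,0).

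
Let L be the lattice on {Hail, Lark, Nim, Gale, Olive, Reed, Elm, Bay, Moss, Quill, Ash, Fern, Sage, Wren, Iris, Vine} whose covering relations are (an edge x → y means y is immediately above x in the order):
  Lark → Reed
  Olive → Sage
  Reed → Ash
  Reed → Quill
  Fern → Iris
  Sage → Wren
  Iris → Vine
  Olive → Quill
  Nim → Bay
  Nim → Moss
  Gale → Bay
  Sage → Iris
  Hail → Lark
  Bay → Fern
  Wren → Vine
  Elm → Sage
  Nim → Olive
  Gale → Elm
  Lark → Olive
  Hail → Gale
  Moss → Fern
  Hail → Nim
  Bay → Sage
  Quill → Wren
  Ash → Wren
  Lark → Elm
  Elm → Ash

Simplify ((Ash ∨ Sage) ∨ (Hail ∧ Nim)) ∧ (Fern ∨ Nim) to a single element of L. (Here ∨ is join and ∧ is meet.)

Bay

Ash ∨ Sage = Wren
Hail ∧ Nim = Hail
Wren ∨ Hail = Wren
Fern ∨ Nim = Fern
Wren ∧ Fern = Bay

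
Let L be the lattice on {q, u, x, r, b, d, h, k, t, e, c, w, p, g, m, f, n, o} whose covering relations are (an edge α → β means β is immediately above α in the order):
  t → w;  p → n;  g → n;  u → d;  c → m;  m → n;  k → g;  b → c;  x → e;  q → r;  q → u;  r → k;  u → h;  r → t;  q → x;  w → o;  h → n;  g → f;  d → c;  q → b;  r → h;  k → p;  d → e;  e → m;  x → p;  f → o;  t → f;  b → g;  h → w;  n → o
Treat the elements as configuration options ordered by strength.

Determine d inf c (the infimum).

Common lower bounds of {d, c}: d, q, u.
The greatest among these is d.

d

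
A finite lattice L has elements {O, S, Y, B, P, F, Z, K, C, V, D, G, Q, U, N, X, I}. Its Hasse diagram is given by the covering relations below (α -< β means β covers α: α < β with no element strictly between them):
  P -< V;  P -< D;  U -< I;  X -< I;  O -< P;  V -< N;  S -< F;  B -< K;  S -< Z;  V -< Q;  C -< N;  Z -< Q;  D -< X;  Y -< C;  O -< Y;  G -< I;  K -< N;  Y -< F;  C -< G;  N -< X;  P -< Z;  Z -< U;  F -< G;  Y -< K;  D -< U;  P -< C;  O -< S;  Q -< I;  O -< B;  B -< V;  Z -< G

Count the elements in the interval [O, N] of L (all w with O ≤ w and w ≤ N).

The interval [O, N] = {B, C, K, N, O, P, V, Y}, which has 8 elements.

8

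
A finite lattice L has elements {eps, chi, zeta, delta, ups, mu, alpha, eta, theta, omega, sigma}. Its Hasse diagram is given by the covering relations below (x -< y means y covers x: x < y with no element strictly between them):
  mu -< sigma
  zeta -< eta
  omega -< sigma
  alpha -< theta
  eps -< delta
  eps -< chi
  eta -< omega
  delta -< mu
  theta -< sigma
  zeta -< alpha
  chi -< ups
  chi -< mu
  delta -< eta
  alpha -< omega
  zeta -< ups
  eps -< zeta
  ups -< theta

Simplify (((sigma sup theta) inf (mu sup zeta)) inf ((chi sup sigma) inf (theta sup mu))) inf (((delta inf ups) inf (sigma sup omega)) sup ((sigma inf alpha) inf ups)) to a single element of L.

zeta

sigma ∨ theta = sigma
mu ∨ zeta = sigma
sigma ∧ sigma = sigma
chi ∨ sigma = sigma
theta ∨ mu = sigma
sigma ∧ sigma = sigma
sigma ∧ sigma = sigma
delta ∧ ups = eps
sigma ∨ omega = sigma
eps ∧ sigma = eps
sigma ∧ alpha = alpha
alpha ∧ ups = zeta
eps ∨ zeta = zeta
sigma ∧ zeta = zeta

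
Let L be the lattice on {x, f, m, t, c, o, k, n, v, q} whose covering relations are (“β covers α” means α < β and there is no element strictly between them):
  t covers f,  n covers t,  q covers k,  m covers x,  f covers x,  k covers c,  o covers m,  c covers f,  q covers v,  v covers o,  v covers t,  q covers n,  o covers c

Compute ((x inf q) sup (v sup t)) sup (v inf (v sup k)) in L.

x ∧ q = x
v ∨ t = v
x ∨ v = v
v ∨ k = q
v ∧ q = v
v ∨ v = v

v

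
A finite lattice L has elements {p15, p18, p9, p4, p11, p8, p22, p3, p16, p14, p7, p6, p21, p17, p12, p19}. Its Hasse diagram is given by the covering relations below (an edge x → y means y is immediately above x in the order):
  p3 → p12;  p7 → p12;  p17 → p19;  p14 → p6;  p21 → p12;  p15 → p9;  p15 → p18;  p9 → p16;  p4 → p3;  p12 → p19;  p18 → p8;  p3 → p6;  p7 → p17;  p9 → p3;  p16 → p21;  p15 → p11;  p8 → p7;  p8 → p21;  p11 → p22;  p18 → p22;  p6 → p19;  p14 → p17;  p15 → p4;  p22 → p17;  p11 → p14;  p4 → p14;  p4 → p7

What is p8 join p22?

Common upper bounds of {p8, p22}: p17, p19.
The least among these is p17.

p17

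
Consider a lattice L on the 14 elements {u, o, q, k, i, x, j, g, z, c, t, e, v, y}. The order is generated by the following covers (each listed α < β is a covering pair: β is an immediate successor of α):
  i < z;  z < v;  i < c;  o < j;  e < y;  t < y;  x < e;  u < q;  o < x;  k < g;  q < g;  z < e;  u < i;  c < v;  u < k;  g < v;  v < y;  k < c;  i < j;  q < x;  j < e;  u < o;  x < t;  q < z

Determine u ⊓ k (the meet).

Common lower bounds of {u, k}: u.
The greatest among these is u.

u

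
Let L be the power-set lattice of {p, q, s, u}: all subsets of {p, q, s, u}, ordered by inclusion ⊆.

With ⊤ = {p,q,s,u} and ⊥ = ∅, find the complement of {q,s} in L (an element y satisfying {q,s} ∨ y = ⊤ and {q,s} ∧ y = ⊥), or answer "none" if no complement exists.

{p,u}

Need y with {q,s} ∨ y = {p,q,s,u} and {q,s} ∧ y = ∅.
Checking each element gives: {p,u}.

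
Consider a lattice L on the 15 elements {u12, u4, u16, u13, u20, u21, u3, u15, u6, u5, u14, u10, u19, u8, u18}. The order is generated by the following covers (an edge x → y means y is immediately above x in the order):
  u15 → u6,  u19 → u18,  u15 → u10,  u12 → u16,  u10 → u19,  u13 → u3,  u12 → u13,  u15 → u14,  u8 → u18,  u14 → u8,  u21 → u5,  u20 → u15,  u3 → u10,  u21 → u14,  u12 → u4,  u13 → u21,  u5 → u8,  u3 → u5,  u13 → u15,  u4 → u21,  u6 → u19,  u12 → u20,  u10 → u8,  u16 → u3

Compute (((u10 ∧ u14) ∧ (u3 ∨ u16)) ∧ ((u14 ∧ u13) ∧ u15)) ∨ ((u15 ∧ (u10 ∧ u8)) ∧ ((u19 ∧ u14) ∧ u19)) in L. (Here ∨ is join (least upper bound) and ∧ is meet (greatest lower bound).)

u15

u10 ∧ u14 = u15
u3 ∨ u16 = u3
u15 ∧ u3 = u13
u14 ∧ u13 = u13
u13 ∧ u15 = u13
u13 ∧ u13 = u13
u10 ∧ u8 = u10
u15 ∧ u10 = u15
u19 ∧ u14 = u15
u15 ∧ u19 = u15
u15 ∧ u15 = u15
u13 ∨ u15 = u15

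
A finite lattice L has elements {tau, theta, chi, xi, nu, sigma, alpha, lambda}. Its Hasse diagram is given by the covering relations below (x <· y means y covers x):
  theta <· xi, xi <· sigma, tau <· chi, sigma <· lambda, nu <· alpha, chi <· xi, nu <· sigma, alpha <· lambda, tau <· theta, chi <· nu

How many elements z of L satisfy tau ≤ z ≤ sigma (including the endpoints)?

6

The interval [tau, sigma] = {chi, nu, sigma, tau, theta, xi}, which has 6 elements.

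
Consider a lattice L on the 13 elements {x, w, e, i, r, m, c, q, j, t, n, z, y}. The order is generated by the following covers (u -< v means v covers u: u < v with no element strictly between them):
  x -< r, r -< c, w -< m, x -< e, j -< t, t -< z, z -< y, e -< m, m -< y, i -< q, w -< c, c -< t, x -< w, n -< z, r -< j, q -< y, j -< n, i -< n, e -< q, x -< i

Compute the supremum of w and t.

Common upper bounds of {w, t}: t, y, z.
The least among these is t.

t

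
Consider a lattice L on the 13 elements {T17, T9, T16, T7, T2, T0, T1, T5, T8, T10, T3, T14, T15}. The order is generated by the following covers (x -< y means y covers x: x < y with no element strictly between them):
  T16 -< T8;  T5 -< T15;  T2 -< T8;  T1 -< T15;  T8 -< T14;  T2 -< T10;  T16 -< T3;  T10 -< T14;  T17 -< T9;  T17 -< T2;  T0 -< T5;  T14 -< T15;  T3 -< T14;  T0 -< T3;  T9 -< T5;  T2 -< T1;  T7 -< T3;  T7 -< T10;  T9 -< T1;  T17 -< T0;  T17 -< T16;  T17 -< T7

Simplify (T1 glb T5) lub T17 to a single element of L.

T1 ∧ T5 = T9
T9 ∨ T17 = T9

T9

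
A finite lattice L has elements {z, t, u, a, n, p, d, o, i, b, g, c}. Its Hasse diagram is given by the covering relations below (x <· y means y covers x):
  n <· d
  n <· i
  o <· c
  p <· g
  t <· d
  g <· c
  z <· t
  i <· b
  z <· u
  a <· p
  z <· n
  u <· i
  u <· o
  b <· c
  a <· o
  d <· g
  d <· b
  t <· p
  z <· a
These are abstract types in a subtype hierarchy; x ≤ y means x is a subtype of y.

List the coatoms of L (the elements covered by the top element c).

The coatoms are exactly the elements covered by c: b, g, o.

b, g, o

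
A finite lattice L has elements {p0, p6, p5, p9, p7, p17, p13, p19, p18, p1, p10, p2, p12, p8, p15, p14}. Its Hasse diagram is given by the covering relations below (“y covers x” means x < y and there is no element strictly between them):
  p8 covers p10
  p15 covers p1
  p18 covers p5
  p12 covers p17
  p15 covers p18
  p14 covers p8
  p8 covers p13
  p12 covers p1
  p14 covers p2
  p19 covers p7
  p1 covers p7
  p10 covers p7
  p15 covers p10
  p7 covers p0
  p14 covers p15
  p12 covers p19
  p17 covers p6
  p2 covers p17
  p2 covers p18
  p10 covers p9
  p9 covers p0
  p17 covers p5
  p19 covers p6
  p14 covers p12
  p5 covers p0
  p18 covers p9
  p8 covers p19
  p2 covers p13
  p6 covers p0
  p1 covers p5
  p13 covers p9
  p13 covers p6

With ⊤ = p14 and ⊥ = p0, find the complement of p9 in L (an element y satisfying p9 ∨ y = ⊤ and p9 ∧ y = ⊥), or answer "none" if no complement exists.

Need y with p9 ∨ y = p14 and p9 ∧ y = p0.
Checking each element gives: p12.

p12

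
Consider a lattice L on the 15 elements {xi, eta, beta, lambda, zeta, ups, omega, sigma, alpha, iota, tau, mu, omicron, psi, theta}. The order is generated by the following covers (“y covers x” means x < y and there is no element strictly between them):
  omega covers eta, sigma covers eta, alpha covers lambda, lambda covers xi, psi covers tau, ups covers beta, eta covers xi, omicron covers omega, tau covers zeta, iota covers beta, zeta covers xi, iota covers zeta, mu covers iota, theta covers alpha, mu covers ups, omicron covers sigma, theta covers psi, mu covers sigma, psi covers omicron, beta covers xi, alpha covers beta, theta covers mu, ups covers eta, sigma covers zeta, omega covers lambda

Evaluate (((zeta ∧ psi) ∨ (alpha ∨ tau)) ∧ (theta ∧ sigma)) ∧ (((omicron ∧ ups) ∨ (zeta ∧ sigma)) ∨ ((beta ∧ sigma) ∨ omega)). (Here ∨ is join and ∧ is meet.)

zeta ∧ psi = zeta
alpha ∨ tau = theta
zeta ∨ theta = theta
theta ∧ sigma = sigma
theta ∧ sigma = sigma
omicron ∧ ups = eta
zeta ∧ sigma = zeta
eta ∨ zeta = sigma
beta ∧ sigma = xi
xi ∨ omega = omega
sigma ∨ omega = omicron
sigma ∧ omicron = sigma

sigma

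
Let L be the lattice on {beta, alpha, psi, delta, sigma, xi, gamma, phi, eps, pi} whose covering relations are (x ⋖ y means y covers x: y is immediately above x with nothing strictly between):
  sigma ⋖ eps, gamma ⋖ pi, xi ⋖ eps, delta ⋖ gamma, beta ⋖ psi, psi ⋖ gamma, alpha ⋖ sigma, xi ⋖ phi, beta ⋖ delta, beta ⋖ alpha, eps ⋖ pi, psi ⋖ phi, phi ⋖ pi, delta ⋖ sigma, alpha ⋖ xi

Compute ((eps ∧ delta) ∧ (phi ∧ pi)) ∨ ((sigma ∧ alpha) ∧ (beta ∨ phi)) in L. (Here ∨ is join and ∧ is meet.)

alpha

eps ∧ delta = delta
phi ∧ pi = phi
delta ∧ phi = beta
sigma ∧ alpha = alpha
beta ∨ phi = phi
alpha ∧ phi = alpha
beta ∨ alpha = alpha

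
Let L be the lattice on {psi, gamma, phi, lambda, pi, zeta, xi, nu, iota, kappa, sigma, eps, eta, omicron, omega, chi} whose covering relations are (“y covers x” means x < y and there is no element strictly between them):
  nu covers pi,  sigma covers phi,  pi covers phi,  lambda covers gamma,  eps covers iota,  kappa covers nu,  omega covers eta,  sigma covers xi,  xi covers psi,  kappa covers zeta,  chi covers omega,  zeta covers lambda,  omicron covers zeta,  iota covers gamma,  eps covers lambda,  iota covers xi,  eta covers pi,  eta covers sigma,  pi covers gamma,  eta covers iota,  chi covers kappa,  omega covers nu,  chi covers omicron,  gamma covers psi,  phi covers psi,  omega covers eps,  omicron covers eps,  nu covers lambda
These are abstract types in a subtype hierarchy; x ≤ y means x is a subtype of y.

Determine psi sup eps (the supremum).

Common upper bounds of {psi, eps}: chi, eps, omega, omicron.
The least among these is eps.

eps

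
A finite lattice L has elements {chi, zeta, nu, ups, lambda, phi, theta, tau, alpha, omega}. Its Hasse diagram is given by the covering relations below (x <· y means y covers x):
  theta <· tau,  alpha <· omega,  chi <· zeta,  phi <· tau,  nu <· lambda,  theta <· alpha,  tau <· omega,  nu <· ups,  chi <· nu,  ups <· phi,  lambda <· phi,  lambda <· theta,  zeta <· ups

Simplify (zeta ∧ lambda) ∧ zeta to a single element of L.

zeta ∧ lambda = chi
chi ∧ zeta = chi

chi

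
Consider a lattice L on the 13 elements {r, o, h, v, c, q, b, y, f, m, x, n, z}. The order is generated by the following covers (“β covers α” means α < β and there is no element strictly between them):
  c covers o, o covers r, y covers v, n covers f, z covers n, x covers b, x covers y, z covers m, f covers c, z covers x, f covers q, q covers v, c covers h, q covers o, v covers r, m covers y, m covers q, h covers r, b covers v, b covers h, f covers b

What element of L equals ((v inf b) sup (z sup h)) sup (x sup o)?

z

v ∧ b = v
z ∨ h = z
v ∨ z = z
x ∨ o = z
z ∨ z = z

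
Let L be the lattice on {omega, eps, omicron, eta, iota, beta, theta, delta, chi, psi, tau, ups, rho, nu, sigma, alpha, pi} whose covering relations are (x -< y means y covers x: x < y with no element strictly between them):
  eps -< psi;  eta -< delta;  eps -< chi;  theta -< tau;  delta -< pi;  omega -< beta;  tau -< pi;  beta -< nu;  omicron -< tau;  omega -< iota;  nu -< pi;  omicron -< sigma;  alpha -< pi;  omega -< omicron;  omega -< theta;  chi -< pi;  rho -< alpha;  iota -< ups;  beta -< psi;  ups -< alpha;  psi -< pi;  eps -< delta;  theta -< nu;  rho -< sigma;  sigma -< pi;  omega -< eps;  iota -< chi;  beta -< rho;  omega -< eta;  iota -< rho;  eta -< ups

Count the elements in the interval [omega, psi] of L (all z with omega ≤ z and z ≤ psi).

4

The interval [omega, psi] = {beta, eps, omega, psi}, which has 4 elements.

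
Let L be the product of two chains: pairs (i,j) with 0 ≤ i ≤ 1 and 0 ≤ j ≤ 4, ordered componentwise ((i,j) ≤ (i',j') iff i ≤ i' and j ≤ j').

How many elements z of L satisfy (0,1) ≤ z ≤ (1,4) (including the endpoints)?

8

The interval [(0,1), (1,4)] = {(0,1), (0,2), (0,3), (0,4), (1,1), (1,2), (1,3), (1,4)}, which has 8 elements.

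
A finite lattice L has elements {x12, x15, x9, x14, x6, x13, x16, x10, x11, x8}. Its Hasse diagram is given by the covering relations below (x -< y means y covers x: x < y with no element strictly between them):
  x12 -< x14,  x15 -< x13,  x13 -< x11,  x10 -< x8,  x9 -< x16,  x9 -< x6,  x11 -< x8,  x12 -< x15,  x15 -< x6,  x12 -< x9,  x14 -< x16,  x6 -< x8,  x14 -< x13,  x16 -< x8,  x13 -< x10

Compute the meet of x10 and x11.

x13

Common lower bounds of {x10, x11}: x12, x13, x14, x15.
The greatest among these is x13.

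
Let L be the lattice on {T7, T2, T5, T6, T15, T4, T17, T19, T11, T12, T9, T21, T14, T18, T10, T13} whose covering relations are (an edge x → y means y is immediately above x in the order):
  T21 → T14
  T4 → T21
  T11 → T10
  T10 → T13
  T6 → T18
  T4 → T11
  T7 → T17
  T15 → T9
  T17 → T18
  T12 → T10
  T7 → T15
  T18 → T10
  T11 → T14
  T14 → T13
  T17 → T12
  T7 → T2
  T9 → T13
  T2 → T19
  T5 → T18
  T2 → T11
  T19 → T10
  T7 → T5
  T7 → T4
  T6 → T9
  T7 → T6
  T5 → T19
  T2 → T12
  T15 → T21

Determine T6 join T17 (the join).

Common upper bounds of {T6, T17}: T10, T13, T18.
The least among these is T18.

T18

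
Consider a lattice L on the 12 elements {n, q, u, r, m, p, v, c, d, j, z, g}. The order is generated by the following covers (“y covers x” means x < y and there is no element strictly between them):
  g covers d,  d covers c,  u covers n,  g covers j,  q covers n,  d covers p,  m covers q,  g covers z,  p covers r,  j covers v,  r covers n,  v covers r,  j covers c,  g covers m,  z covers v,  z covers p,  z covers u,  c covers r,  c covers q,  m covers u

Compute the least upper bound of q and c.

c

Common upper bounds of {q, c}: c, d, g, j.
The least among these is c.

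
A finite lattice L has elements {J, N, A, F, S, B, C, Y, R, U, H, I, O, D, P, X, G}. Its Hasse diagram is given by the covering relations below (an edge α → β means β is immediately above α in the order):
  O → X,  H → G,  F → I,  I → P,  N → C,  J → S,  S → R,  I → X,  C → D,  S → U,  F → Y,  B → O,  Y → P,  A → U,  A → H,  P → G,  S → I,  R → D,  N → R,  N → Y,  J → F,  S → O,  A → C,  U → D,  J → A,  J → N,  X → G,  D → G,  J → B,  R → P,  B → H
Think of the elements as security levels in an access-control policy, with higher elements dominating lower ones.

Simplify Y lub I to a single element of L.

P

Y ∨ I = P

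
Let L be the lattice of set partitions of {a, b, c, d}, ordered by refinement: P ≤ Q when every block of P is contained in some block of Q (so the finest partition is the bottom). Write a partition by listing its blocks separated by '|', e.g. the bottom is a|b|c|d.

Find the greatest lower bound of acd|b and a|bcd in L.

a|b|cd

The meet (common refinement) of acd|b and a|bcd intersects blocks pairwise, giving a|b|cd.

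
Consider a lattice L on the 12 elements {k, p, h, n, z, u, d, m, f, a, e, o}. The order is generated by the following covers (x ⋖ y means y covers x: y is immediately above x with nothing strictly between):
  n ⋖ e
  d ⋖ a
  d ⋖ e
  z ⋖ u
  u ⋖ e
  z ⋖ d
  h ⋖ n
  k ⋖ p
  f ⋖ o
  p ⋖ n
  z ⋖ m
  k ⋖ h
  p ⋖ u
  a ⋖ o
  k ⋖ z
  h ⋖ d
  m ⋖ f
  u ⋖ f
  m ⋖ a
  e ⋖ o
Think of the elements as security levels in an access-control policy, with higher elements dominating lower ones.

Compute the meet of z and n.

k

Common lower bounds of {z, n}: k.
The greatest among these is k.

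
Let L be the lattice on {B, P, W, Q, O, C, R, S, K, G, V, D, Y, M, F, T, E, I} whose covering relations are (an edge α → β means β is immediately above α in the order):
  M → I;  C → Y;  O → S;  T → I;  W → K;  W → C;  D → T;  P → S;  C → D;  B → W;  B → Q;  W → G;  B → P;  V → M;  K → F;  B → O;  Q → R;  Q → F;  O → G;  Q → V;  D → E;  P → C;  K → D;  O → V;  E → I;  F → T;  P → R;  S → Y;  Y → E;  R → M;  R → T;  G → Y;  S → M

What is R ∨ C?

Common upper bounds of {R, C}: I, T.
The least among these is T.

T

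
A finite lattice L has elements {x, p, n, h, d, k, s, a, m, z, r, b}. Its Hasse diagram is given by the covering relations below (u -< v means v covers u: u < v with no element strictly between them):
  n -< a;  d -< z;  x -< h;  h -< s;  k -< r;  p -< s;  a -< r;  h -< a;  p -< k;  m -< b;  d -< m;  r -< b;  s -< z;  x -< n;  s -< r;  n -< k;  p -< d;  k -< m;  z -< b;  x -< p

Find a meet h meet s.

Common lower bounds of {a, h, s}: h, x.
The greatest among these is h.

h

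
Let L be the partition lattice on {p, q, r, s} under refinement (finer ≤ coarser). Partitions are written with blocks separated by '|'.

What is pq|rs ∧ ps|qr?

p|q|r|s

The meet (common refinement) of pq|rs and ps|qr intersects blocks pairwise, giving p|q|r|s.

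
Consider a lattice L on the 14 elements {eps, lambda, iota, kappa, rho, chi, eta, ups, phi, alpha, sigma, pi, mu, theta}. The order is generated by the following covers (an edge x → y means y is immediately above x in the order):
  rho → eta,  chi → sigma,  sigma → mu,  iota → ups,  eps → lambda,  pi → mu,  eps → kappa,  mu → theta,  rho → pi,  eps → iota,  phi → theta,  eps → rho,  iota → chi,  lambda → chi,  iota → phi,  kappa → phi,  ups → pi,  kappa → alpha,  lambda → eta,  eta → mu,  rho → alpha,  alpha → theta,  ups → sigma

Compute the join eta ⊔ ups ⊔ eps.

mu

Common upper bounds of {eta, ups, eps}: mu, theta.
The least among these is mu.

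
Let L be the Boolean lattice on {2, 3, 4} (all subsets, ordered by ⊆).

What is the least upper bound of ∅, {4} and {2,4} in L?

Under ⊆, join is union: ∅ ∪ {4} ∪ {2,4} = {2,4}.

{2,4}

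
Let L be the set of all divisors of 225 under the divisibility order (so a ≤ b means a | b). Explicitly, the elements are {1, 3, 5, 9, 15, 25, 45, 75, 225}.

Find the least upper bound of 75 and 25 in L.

75

In the divisibility order, the join is the least common multiple: lcm(75, 25) = 75.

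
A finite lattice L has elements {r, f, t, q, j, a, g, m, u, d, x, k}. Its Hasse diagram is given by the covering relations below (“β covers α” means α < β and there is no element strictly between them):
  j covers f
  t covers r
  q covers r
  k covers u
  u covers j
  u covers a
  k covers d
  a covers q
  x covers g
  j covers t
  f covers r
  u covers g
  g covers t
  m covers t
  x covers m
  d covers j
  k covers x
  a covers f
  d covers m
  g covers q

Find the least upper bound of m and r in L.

Common upper bounds of {m, r}: d, k, m, x.
The least among these is m.

m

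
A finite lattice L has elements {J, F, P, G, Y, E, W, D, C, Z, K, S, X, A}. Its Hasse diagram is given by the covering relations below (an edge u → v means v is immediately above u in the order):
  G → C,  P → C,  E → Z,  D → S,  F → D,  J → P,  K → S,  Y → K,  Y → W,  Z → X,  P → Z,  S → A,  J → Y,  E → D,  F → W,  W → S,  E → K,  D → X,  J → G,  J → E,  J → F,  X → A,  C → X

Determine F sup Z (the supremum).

Common upper bounds of {F, Z}: A, X.
The least among these is X.

X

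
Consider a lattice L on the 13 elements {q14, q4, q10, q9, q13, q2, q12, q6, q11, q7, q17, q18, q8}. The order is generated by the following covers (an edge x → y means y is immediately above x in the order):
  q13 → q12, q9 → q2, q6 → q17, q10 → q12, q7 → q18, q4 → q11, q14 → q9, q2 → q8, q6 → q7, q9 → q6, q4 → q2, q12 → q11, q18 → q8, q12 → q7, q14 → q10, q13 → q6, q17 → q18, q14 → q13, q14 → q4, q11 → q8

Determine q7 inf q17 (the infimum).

q6

Common lower bounds of {q7, q17}: q13, q14, q6, q9.
The greatest among these is q6.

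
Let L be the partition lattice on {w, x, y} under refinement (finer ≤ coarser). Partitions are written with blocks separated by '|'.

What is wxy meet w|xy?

The meet (common refinement) of wxy and w|xy intersects blocks pairwise, giving w|xy.

w|xy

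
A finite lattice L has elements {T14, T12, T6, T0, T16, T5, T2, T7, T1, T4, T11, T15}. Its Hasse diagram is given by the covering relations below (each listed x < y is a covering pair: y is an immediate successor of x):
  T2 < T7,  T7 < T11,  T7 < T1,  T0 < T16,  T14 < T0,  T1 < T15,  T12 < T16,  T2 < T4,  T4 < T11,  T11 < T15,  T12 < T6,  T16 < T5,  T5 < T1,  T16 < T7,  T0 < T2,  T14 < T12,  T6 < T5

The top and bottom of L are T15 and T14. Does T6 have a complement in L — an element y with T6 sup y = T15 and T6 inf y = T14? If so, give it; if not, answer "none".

T4

Need y with T6 ∨ y = T15 and T6 ∧ y = T14.
Checking each element gives: T4.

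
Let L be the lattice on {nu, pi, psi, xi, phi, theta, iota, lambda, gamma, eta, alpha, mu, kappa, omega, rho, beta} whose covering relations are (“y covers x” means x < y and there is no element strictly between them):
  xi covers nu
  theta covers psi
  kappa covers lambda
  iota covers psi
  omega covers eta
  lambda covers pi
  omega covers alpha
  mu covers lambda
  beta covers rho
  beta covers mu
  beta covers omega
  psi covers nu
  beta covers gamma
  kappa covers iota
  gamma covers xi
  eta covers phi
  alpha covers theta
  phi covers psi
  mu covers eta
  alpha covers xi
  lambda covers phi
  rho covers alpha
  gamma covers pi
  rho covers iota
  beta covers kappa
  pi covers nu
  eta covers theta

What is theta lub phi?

Common upper bounds of {theta, phi}: beta, eta, mu, omega.
The least among these is eta.

eta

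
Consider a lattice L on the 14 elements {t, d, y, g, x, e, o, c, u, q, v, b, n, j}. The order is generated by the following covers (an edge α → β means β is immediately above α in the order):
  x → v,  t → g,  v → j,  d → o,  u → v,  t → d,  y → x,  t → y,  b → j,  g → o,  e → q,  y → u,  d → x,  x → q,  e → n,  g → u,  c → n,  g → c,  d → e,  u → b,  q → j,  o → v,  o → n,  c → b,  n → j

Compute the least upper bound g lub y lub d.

v

Common upper bounds of {g, y, d}: j, v.
The least among these is v.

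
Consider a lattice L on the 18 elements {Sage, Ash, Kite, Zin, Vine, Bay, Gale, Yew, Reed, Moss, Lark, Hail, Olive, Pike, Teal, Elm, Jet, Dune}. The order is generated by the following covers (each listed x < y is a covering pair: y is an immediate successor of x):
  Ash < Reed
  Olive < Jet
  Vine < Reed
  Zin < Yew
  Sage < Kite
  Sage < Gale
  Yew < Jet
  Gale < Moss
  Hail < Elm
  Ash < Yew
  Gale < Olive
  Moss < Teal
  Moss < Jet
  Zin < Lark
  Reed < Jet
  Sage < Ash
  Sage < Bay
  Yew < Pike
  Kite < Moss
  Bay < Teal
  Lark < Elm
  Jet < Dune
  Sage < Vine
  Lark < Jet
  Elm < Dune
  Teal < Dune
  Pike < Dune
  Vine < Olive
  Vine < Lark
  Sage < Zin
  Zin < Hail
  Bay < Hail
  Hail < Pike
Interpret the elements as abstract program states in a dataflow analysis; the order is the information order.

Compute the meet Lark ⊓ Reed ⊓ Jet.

Common lower bounds of {Lark, Reed, Jet}: Sage, Vine.
The greatest among these is Vine.

Vine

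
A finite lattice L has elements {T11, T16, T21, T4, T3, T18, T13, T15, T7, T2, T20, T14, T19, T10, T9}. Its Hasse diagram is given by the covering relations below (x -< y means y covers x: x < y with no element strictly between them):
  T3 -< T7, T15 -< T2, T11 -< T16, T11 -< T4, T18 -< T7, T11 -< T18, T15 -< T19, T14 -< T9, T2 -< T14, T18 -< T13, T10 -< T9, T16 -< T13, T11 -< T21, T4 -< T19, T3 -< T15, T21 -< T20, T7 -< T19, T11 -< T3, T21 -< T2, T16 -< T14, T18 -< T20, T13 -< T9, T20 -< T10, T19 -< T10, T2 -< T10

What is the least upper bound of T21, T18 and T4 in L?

T10

Common upper bounds of {T21, T18, T4}: T10, T9.
The least among these is T10.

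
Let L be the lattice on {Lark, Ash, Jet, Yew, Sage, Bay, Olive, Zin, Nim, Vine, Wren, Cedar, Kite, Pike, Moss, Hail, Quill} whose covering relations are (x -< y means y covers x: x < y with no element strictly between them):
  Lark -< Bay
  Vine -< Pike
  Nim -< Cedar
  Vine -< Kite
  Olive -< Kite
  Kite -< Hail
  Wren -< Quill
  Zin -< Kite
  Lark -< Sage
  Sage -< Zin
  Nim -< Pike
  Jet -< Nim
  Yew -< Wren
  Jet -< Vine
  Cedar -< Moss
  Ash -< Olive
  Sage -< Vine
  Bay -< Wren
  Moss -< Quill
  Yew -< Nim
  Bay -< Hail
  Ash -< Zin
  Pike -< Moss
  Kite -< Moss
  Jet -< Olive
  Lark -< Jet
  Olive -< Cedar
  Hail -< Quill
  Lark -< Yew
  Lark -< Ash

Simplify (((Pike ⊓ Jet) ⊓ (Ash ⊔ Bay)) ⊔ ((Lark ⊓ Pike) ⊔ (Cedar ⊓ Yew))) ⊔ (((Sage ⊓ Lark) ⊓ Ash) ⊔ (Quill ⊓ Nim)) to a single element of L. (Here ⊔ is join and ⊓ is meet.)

Pike ∧ Jet = Jet
Ash ∨ Bay = Hail
Jet ∧ Hail = Jet
Lark ∧ Pike = Lark
Cedar ∧ Yew = Yew
Lark ∨ Yew = Yew
Jet ∨ Yew = Nim
Sage ∧ Lark = Lark
Lark ∧ Ash = Lark
Quill ∧ Nim = Nim
Lark ∨ Nim = Nim
Nim ∨ Nim = Nim

Nim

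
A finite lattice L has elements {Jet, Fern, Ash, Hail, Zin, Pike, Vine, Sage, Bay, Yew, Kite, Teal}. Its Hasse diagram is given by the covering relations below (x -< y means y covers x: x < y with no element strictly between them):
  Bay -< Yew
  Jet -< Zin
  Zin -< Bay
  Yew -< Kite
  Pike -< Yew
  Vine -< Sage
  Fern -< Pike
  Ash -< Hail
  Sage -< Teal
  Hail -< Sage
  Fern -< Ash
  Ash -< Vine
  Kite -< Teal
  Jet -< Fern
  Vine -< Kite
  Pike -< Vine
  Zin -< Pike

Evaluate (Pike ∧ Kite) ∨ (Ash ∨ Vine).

Pike ∧ Kite = Pike
Ash ∨ Vine = Vine
Pike ∨ Vine = Vine

Vine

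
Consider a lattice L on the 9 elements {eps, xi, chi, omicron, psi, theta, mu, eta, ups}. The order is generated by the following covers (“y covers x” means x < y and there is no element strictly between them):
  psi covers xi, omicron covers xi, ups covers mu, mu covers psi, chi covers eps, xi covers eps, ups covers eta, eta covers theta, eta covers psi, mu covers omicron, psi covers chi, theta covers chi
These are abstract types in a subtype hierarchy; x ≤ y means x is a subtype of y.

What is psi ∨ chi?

Common upper bounds of {psi, chi}: eta, mu, psi, ups.
The least among these is psi.

psi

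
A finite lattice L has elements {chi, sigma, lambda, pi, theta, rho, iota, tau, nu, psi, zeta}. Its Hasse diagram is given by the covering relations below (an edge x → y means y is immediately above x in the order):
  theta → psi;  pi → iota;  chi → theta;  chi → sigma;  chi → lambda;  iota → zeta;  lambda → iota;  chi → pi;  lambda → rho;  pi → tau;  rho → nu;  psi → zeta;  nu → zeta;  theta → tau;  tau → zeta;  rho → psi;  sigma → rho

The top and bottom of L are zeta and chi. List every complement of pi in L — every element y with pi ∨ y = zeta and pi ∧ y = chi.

nu, psi, rho, sigma

Need y with pi ∨ y = zeta and pi ∧ y = chi.
Checking each element gives: nu, psi, rho, sigma.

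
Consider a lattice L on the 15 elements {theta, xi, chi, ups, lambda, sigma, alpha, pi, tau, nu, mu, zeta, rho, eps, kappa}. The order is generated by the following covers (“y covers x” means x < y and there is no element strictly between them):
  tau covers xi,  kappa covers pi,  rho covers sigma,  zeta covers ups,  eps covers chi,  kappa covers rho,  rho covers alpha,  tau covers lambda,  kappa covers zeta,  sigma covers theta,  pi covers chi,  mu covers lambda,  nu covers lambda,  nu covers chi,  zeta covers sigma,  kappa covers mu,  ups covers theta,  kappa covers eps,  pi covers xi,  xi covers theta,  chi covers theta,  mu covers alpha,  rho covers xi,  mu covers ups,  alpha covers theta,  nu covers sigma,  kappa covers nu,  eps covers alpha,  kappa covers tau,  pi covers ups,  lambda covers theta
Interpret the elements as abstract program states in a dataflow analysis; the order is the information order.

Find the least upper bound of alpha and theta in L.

alpha

Common upper bounds of {alpha, theta}: alpha, eps, kappa, mu, rho.
The least among these is alpha.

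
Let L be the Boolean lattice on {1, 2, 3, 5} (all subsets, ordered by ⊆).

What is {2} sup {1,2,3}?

Common upper bounds of {{2}, {1,2,3}}: {1,2,3,5}, {1,2,3}.
The least among these is {1,2,3}.

{1,2,3}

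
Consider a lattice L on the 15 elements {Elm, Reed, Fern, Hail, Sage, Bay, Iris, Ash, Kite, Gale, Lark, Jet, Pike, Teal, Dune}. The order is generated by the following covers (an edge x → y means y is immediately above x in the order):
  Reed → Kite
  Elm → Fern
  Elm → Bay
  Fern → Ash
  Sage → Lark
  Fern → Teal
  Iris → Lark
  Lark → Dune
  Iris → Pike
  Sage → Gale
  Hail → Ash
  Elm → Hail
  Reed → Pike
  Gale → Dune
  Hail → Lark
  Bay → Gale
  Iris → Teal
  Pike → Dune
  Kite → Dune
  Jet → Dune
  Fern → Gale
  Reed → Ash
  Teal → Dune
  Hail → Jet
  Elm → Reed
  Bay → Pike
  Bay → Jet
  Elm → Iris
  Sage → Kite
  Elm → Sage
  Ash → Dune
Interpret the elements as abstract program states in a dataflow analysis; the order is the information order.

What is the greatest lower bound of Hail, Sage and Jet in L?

Common lower bounds of {Hail, Sage, Jet}: Elm.
The greatest among these is Elm.

Elm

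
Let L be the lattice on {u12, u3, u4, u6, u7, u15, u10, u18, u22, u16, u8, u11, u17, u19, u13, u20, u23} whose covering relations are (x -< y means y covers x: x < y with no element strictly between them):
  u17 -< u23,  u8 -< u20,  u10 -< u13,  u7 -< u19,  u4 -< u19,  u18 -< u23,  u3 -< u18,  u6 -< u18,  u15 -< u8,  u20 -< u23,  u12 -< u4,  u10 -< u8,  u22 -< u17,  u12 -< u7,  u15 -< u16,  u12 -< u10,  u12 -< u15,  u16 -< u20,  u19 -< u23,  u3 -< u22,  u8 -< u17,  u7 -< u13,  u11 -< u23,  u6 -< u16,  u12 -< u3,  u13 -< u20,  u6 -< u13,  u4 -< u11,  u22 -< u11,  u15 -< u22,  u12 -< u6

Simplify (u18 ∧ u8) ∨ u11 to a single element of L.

u18 ∧ u8 = u12
u12 ∨ u11 = u11

u11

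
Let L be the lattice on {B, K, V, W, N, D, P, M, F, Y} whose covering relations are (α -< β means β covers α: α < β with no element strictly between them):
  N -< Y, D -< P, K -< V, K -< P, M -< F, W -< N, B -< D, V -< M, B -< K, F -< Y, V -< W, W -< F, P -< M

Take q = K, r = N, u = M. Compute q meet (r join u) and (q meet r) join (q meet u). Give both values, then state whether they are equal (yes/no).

r join u = Y, so q meet (r join u) = K meet Y = K.
q meet r = K and q meet u = K, so (q meet r) join (q meet u) = K join K = K.
Equal: yes.

K; K; yes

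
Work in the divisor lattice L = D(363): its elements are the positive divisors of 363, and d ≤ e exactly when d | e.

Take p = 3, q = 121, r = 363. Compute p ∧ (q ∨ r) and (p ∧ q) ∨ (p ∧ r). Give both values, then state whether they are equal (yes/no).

q ∨ r = 363, so p ∧ (q ∨ r) = 3 ∧ 363 = 3.
p ∧ q = 1 and p ∧ r = 3, so (p ∧ q) ∨ (p ∧ r) = 1 ∨ 3 = 3.
Equal: yes.

3; 3; yes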